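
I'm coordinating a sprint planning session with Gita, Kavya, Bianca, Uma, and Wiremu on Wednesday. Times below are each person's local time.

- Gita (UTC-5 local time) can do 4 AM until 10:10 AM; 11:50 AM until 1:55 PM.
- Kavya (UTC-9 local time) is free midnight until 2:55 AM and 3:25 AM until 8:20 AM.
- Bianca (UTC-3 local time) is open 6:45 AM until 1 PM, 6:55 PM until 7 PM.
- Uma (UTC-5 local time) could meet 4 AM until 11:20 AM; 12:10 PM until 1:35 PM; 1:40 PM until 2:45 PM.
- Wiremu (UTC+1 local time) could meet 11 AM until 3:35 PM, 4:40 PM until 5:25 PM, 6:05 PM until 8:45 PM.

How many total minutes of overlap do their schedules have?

245

Gita in UTC: 09:00-15:10, 16:50-18:55 (add 5h to convert from UTC-5).
Kavya in UTC: 09:00-11:55, 12:25-17:20 (add 9h to convert from UTC-9).
Bianca in UTC: 09:45-16:00, 21:55-22:00 (add 3h to convert from UTC-3).
Uma in UTC: 09:00-16:20, 17:10-18:35, 18:40-19:45 (add 5h to convert from UTC-5).
Wiremu in UTC: 10:00-14:35, 15:40-16:25, 17:05-19:45 (subtract 1h to convert from UTC+1).
Gita ∩ Kavya: 09:00-11:55, 12:25-15:10, 16:50-17:20.
Gita ∩ Kavya ∩ Bianca: 09:45-11:55, 12:25-15:10.
Gita ∩ Kavya ∩ Bianca ∩ Uma: 09:45-11:55, 12:25-15:10.
Gita ∩ Kavya ∩ Bianca ∩ Uma ∩ Wiremu: 10:00-11:55, 12:25-14:35.
So the common availability across everyone is 10:00-11:55, 12:25-14:35.
Summing the common windows: 115 + 130 = 245 minutes.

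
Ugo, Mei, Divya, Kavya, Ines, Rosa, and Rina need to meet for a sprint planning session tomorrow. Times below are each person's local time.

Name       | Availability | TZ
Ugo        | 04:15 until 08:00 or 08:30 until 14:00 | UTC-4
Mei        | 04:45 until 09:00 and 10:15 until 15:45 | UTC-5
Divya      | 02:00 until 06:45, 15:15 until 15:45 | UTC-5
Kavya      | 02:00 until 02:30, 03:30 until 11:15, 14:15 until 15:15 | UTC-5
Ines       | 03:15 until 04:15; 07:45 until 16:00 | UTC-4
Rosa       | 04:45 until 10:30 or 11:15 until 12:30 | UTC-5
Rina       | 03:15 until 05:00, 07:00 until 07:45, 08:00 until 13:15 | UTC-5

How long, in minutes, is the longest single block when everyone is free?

0

Ugo in UTC: 08:15-12:00, 12:30-18:00 (add 4h to convert from UTC-4).
Mei in UTC: 09:45-14:00, 15:15-20:45 (add 5h to convert from UTC-5).
Divya in UTC: 07:00-11:45, 20:15-20:45 (add 5h to convert from UTC-5).
Kavya in UTC: 07:00-07:30, 08:30-16:15, 19:15-20:15 (add 5h to convert from UTC-5).
Ines in UTC: 07:15-08:15, 11:45-20:00 (add 4h to convert from UTC-4).
Rosa in UTC: 09:45-15:30, 16:15-17:30 (add 5h to convert from UTC-5).
Rina in UTC: 08:15-10:00, 12:00-12:45, 13:00-18:15 (add 5h to convert from UTC-5).
Ugo ∩ Mei: 09:45-12:00, 12:30-14:00, 15:15-18:00.
Ugo ∩ Mei ∩ Divya: 09:45-11:45.
Ugo ∩ Mei ∩ Divya ∩ Kavya: 09:45-11:45.
Ugo ∩ Mei ∩ Divya ∩ Kavya ∩ Ines: ∅.
Ugo ∩ Mei ∩ Divya ∩ Kavya ∩ Ines ∩ Rosa: ∅.
Ugo ∩ Mei ∩ Divya ∩ Kavya ∩ Ines ∩ Rosa ∩ Rina: ∅.
There is no time when everyone is free.
No common window exists, so the longest block is 0 minutes.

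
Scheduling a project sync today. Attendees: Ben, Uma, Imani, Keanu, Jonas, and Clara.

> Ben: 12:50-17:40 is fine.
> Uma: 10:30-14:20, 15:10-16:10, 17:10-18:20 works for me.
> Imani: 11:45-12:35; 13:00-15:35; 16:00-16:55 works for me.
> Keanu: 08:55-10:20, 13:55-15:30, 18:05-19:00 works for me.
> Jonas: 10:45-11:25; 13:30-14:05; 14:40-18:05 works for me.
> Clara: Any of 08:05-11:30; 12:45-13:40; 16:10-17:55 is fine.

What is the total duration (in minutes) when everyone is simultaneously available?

Ben ∩ Uma: 12:50-14:20, 15:10-16:10, 17:10-17:40.
Ben ∩ Uma ∩ Imani: 13:00-14:20, 15:10-15:35, 16:00-16:10.
Ben ∩ Uma ∩ Imani ∩ Keanu: 13:55-14:20, 15:10-15:30.
Ben ∩ Uma ∩ Imani ∩ Keanu ∩ Jonas: 13:55-14:05, 15:10-15:30.
Ben ∩ Uma ∩ Imani ∩ Keanu ∩ Jonas ∩ Clara: ∅.
There is no time when everyone is free.
There is no common window, so the total is 0 minutes.

0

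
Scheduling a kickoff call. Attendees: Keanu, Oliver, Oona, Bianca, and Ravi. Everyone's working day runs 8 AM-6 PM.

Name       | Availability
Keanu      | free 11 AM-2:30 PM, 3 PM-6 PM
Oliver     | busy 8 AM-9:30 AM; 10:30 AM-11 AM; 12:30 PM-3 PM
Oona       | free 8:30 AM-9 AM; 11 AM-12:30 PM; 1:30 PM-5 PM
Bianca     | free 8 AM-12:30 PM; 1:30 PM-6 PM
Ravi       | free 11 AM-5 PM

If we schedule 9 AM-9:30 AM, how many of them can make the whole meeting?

1

Keanu free: 11:00-14:30, 15:00-18:00.
Oliver free: 09:30-10:30, 11:00-12:30, 15:00-18:00 (invert busy blocks within the working day).
Oona free: 08:30-09:00, 11:00-12:30, 13:30-17:00.
Bianca free: 08:00-12:30, 13:30-18:00.
Ravi free: 11:00-17:00.
Bianca can make the full 09:00-09:30 slot — that's 1.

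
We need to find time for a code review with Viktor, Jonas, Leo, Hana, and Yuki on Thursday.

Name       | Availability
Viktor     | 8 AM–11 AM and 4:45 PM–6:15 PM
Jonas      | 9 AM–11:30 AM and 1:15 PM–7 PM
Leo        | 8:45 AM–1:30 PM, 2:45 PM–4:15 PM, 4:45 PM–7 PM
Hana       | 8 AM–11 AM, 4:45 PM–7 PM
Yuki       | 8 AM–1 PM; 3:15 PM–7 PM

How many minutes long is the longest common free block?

Viktor ∩ Jonas: 09:00-11:00, 16:45-18:15.
Viktor ∩ Jonas ∩ Leo: 09:00-11:00, 16:45-18:15.
Viktor ∩ Jonas ∩ Leo ∩ Hana: 09:00-11:00, 16:45-18:15.
Viktor ∩ Jonas ∩ Leo ∩ Hana ∩ Yuki: 09:00-11:00, 16:45-18:15.
Those are the intersection windows.
The longest is 09:00-11:00 at 120 minutes.

120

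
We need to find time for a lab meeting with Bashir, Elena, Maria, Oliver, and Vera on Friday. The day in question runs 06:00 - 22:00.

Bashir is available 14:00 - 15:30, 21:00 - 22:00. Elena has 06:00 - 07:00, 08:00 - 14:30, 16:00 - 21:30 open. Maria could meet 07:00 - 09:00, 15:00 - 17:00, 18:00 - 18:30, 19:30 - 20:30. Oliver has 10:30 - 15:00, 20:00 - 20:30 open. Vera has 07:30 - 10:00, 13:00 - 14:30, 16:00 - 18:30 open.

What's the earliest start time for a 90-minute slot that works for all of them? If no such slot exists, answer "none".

Bashir ∩ Elena: 14:00-14:30, 21:00-21:30.
Bashir ∩ Elena ∩ Maria: ∅.
Bashir ∩ Elena ∩ Maria ∩ Oliver: ∅.
Bashir ∩ Elena ∩ Maria ∩ Oliver ∩ Vera: ∅.
There is no time when everyone is free.
No common window is at least 90 minutes long.

none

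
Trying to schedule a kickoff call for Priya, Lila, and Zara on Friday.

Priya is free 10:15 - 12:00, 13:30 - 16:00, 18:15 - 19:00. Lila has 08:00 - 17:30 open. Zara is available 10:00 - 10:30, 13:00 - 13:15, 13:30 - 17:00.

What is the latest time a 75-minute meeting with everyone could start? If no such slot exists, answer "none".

14:45

Priya ∩ Lila: 10:15-12:00, 13:30-16:00.
Priya ∩ Lila ∩ Zara: 10:15-10:30, 13:30-16:00.
So the common availability across everyone is 10:15-10:30, 13:30-16:00.
The last common window of at least 75 minutes is 13:30-16:00; a 75-minute meeting can start as late as 14:45 and still end by 16:00.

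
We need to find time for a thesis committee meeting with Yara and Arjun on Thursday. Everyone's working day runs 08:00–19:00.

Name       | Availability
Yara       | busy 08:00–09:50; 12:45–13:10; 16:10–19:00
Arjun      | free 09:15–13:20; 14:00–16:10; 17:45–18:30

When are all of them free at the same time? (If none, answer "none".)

09:50-12:45, 13:10-13:20, 14:00-16:10

Yara free: 09:50-12:45, 13:10-16:10 (invert busy blocks within the working day).
Arjun free: 09:15-13:20, 14:00-16:10, 17:45-18:30.
Yara ∩ Arjun: 09:50-12:45, 13:10-13:20, 14:00-16:10.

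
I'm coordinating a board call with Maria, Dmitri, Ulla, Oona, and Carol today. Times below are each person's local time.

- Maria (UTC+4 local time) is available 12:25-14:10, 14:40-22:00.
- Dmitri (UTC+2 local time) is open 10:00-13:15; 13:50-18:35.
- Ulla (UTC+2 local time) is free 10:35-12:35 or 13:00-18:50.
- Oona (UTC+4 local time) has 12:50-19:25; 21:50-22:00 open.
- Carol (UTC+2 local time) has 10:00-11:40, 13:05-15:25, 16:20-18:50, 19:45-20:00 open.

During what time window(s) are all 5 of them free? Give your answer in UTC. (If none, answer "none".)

Maria in UTC: 08:25-10:10, 10:40-18:00 (subtract 4h to convert from UTC+4).
Dmitri in UTC: 08:00-11:15, 11:50-16:35 (subtract 2h to convert from UTC+2).
Ulla in UTC: 08:35-10:35, 11:00-16:50 (subtract 2h to convert from UTC+2).
Oona in UTC: 08:50-15:25, 17:50-18:00 (subtract 4h to convert from UTC+4).
Carol in UTC: 08:00-09:40, 11:05-13:25, 14:20-16:50, 17:45-18:00 (subtract 2h to convert from UTC+2).
Maria ∩ Dmitri: 08:25-10:10, 10:40-11:15, 11:50-16:35.
Maria ∩ Dmitri ∩ Ulla: 08:35-10:10, 11:00-11:15, 11:50-16:35.
Maria ∩ Dmitri ∩ Ulla ∩ Oona: 08:50-10:10, 11:00-11:15, 11:50-15:25.
Maria ∩ Dmitri ∩ Ulla ∩ Oona ∩ Carol: 08:50-09:40, 11:05-11:15, 11:50-13:25, 14:20-15:25.
Those are the intersection windows.

08:50-09:40, 11:05-11:15, 11:50-13:25, 14:20-15:25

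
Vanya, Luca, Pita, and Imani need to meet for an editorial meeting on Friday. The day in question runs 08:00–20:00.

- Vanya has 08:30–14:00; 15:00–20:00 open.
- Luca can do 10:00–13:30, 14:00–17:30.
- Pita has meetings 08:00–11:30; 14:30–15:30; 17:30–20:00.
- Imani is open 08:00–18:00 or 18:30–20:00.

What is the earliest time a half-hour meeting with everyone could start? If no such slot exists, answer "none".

Vanya free: 08:30-14:00, 15:00-20:00.
Luca free: 10:00-13:30, 14:00-17:30.
Pita free: 11:30-14:30, 15:30-17:30 (invert busy blocks within the working day).
Imani free: 08:00-18:00, 18:30-20:00.
Vanya ∩ Luca: 10:00-13:30, 15:00-17:30.
Vanya ∩ Luca ∩ Pita: 11:30-13:30, 15:30-17:30.
Vanya ∩ Luca ∩ Pita ∩ Imani: 11:30-13:30, 15:30-17:30.
Those are the intersection windows.
The first common window of at least 30 minutes is 11:30-13:30, so the earliest start is 11:30.

11:30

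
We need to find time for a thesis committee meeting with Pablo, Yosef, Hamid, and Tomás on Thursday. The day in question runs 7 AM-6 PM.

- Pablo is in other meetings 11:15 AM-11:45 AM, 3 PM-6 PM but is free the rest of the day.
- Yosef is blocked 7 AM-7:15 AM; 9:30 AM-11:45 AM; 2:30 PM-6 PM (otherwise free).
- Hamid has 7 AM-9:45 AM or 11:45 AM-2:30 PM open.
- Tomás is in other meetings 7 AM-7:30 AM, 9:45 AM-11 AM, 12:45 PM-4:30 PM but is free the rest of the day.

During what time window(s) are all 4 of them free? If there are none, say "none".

07:30-09:30, 11:45-12:45

Pablo free: 07:00-11:15, 11:45-15:00 (invert busy blocks within the working day).
Yosef free: 07:15-09:30, 11:45-14:30 (invert busy blocks within the working day).
Hamid free: 07:00-09:45, 11:45-14:30.
Tomás free: 07:30-09:45, 11:00-12:45, 16:30-18:00 (invert busy blocks within the working day).
Pablo ∩ Yosef: 07:15-09:30, 11:45-14:30.
Pablo ∩ Yosef ∩ Hamid: 07:15-09:30, 11:45-14:30.
Pablo ∩ Yosef ∩ Hamid ∩ Tomás: 07:30-09:30, 11:45-12:45.
Those are the intersection windows.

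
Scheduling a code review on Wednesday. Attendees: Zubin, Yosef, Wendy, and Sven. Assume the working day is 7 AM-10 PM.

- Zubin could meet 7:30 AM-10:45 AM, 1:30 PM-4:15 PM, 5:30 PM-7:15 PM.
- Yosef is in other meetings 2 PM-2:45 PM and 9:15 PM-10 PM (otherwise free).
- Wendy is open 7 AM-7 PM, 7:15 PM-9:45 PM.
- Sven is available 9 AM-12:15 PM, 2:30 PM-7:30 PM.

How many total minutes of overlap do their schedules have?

Zubin free: 07:30-10:45, 13:30-16:15, 17:30-19:15.
Yosef free: 07:00-14:00, 14:45-21:15 (invert busy blocks within the working day).
Wendy free: 07:00-19:00, 19:15-21:45.
Sven free: 09:00-12:15, 14:30-19:30.
Zubin ∩ Yosef: 07:30-10:45, 13:30-14:00, 14:45-16:15, 17:30-19:15.
Zubin ∩ Yosef ∩ Wendy: 07:30-10:45, 13:30-14:00, 14:45-16:15, 17:30-19:00.
Zubin ∩ Yosef ∩ Wendy ∩ Sven: 09:00-10:45, 14:45-16:15, 17:30-19:00.
Summing the common windows: 105 + 90 + 90 = 285 minutes.

285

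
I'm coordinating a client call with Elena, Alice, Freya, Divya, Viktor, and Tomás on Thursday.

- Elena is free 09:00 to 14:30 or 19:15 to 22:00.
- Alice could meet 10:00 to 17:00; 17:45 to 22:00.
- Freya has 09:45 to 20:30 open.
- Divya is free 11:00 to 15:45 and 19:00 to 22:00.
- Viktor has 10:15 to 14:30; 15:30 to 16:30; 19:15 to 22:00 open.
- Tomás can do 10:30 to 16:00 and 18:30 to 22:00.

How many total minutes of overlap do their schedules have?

Elena ∩ Alice: 10:00-14:30, 19:15-22:00.
Elena ∩ Alice ∩ Freya: 10:00-14:30, 19:15-20:30.
Elena ∩ Alice ∩ Freya ∩ Divya: 11:00-14:30, 19:15-20:30.
Elena ∩ Alice ∩ Freya ∩ Divya ∩ Viktor: 11:00-14:30, 19:15-20:30.
Elena ∩ Alice ∩ Freya ∩ Divya ∩ Viktor ∩ Tomás: 11:00-14:30, 19:15-20:30.
Those are the intersection windows.
Summing the common windows: 210 + 75 = 285 minutes.

285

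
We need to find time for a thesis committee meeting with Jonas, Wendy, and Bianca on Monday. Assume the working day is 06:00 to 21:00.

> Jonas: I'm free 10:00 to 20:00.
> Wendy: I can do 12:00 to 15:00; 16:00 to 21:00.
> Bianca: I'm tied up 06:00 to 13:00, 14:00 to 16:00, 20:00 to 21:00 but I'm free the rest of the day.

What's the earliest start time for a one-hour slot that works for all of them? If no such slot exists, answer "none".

13:00

Jonas free: 10:00-20:00.
Wendy free: 12:00-15:00, 16:00-21:00.
Bianca free: 13:00-14:00, 16:00-20:00 (invert busy blocks within the working day).
Jonas ∩ Wendy: 12:00-15:00, 16:00-20:00.
Jonas ∩ Wendy ∩ Bianca: 13:00-14:00, 16:00-20:00.
The first common window of at least 60 minutes is 13:00-14:00, so the earliest start is 13:00.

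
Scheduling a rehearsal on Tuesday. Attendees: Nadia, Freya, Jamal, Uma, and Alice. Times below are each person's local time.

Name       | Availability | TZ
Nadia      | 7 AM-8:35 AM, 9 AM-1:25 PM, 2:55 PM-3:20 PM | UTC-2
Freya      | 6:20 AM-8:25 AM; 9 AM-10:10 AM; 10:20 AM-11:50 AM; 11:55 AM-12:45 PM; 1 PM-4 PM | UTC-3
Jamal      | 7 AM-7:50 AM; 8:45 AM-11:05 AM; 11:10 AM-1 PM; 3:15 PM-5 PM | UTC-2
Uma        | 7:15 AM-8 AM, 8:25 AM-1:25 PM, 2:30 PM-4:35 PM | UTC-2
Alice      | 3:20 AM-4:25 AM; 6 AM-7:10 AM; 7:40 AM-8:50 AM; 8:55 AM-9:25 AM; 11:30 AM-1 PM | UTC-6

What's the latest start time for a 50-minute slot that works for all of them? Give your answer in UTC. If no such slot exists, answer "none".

14:00

Nadia in UTC: 09:00-10:35, 11:00-15:25, 16:55-17:20 (add 2h to convert from UTC-2).
Freya in UTC: 09:20-11:25, 12:00-13:10, 13:20-14:50, 14:55-15:45, 16:00-19:00 (add 3h to convert from UTC-3).
Jamal in UTC: 09:00-09:50, 10:45-13:05, 13:10-15:00, 17:15-19:00 (add 2h to convert from UTC-2).
Uma in UTC: 09:15-10:00, 10:25-15:25, 16:30-18:35 (add 2h to convert from UTC-2).
Alice in UTC: 09:20-10:25, 12:00-13:10, 13:40-14:50, 14:55-15:25, 17:30-19:00 (add 6h to convert from UTC-6).
Nadia ∩ Freya: 09:20-10:35, 11:00-11:25, 12:00-13:10, 13:20-14:50, 14:55-15:25, 16:55-17:20.
Nadia ∩ Freya ∩ Jamal: 09:20-09:50, 11:00-11:25, 12:00-13:05, 13:20-14:50, 14:55-15:00, 17:15-17:20.
Nadia ∩ Freya ∩ Jamal ∩ Uma: 09:20-09:50, 11:00-11:25, 12:00-13:05, 13:20-14:50, 14:55-15:00, 17:15-17:20.
Nadia ∩ Freya ∩ Jamal ∩ Uma ∩ Alice: 09:20-09:50, 12:00-13:05, 13:40-14:50, 14:55-15:00.
Those are the intersection windows.
The last common window of at least 50 minutes is 13:40-14:50; a 50-minute meeting can start as late as 14:00 and still end by 14:50.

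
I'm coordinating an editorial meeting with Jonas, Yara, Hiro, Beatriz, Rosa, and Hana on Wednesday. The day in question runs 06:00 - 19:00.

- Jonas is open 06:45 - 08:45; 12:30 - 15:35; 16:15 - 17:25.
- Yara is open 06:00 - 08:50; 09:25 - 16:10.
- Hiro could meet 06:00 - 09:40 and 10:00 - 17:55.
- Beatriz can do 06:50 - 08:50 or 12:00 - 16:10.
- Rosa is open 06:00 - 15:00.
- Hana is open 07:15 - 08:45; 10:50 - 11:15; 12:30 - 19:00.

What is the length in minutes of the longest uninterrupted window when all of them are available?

150

Jonas ∩ Yara: 06:45-08:45, 12:30-15:35.
Jonas ∩ Yara ∩ Hiro: 06:45-08:45, 12:30-15:35.
Jonas ∩ Yara ∩ Hiro ∩ Beatriz: 06:50-08:45, 12:30-15:35.
Jonas ∩ Yara ∩ Hiro ∩ Beatriz ∩ Rosa: 06:50-08:45, 12:30-15:00.
Jonas ∩ Yara ∩ Hiro ∩ Beatriz ∩ Rosa ∩ Hana: 07:15-08:45, 12:30-15:00.
So the common availability across everyone is 07:15-08:45, 12:30-15:00.
The longest is 12:30-15:00 at 150 minutes.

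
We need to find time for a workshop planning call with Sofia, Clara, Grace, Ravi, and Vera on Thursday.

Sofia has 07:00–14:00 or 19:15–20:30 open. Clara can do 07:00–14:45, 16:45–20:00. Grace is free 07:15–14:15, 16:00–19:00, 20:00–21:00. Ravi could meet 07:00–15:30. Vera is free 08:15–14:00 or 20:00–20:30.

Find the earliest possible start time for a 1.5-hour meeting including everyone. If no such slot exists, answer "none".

08:15

Sofia ∩ Clara: 07:00-14:00, 19:15-20:00.
Sofia ∩ Clara ∩ Grace: 07:15-14:00.
Sofia ∩ Clara ∩ Grace ∩ Ravi: 07:15-14:00.
Sofia ∩ Clara ∩ Grace ∩ Ravi ∩ Vera: 08:15-14:00.
The first common window of at least 90 minutes is 08:15-14:00, so the earliest start is 08:15.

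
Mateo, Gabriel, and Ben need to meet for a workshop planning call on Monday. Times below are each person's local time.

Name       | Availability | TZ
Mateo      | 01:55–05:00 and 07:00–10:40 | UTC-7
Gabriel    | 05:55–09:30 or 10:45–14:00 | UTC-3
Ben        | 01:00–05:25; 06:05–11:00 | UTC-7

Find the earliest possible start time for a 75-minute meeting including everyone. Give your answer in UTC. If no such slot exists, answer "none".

08:55

Mateo in UTC: 08:55-12:00, 14:00-17:40 (add 7h to convert from UTC-7).
Gabriel in UTC: 08:55-12:30, 13:45-17:00 (add 3h to convert from UTC-3).
Ben in UTC: 08:00-12:25, 13:05-18:00 (add 7h to convert from UTC-7).
Mateo ∩ Gabriel: 08:55-12:00, 14:00-17:00.
Mateo ∩ Gabriel ∩ Ben: 08:55-12:00, 14:00-17:00.
Those are the intersection windows.
The first common window of at least 75 minutes is 08:55-12:00, so the earliest start is 08:55.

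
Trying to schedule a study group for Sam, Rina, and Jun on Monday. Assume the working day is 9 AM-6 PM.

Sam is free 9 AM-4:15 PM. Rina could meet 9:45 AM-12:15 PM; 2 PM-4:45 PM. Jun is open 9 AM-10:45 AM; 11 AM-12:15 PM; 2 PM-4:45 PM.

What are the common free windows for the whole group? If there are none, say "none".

Sam ∩ Rina: 09:45-12:15, 14:00-16:15.
Sam ∩ Rina ∩ Jun: 09:45-10:45, 11:00-12:15, 14:00-16:15.
So the common availability across everyone is 09:45-10:45, 11:00-12:15, 14:00-16:15.

09:45-10:45, 11:00-12:15, 14:00-16:15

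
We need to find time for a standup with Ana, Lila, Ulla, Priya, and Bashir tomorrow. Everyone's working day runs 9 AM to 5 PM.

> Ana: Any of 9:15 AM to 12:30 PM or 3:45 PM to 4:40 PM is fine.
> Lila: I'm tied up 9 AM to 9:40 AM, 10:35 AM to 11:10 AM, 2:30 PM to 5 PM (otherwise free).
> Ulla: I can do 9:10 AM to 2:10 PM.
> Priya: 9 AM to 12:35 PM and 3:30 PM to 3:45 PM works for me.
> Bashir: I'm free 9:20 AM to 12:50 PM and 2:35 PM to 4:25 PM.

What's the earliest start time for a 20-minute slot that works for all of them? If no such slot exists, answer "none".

09:40

Ana free: 09:15-12:30, 15:45-16:40.
Lila free: 09:40-10:35, 11:10-14:30 (invert busy blocks within the working day).
Ulla free: 09:10-14:10.
Priya free: 09:00-12:35, 15:30-15:45.
Bashir free: 09:20-12:50, 14:35-16:25.
Ana ∩ Lila: 09:40-10:35, 11:10-12:30.
Ana ∩ Lila ∩ Ulla: 09:40-10:35, 11:10-12:30.
Ana ∩ Lila ∩ Ulla ∩ Priya: 09:40-10:35, 11:10-12:30.
Ana ∩ Lila ∩ Ulla ∩ Priya ∩ Bashir: 09:40-10:35, 11:10-12:30.
So the common availability across everyone is 09:40-10:35, 11:10-12:30.
The first common window of at least 20 minutes is 09:40-10:35, so the earliest start is 09:40.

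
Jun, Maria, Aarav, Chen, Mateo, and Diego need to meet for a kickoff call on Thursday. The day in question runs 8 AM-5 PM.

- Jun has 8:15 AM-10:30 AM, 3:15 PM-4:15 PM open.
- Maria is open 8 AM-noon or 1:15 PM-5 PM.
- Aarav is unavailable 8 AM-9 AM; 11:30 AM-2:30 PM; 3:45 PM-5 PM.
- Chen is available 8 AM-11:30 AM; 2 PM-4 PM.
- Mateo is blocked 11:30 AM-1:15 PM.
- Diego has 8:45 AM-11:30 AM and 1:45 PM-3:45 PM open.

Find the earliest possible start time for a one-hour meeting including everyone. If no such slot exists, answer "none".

09:00

Jun free: 08:15-10:30, 15:15-16:15.
Maria free: 08:00-12:00, 13:15-17:00.
Aarav free: 09:00-11:30, 14:30-15:45 (invert busy blocks within the working day).
Chen free: 08:00-11:30, 14:00-16:00.
Mateo free: 08:00-11:30, 13:15-17:00 (invert busy blocks within the working day).
Diego free: 08:45-11:30, 13:45-15:45.
Jun ∩ Maria: 08:15-10:30, 15:15-16:15.
Jun ∩ Maria ∩ Aarav: 09:00-10:30, 15:15-15:45.
Jun ∩ Maria ∩ Aarav ∩ Chen: 09:00-10:30, 15:15-15:45.
Jun ∩ Maria ∩ Aarav ∩ Chen ∩ Mateo: 09:00-10:30, 15:15-15:45.
Jun ∩ Maria ∩ Aarav ∩ Chen ∩ Mateo ∩ Diego: 09:00-10:30, 15:15-15:45.
The first common window of at least 60 minutes is 09:00-10:30, so the earliest start is 09:00.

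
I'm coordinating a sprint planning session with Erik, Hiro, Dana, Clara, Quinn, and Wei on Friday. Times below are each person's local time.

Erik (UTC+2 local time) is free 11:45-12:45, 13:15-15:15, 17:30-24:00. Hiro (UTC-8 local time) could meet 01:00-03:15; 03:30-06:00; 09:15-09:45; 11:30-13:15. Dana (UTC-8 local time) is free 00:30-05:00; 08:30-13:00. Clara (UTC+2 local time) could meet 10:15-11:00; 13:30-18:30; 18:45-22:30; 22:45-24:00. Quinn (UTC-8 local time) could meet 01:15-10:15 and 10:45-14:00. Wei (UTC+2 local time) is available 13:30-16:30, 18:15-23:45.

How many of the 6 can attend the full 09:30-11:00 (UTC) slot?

Erik in UTC: 09:45-10:45, 11:15-13:15, 15:30-22:00 (subtract 2h to convert from UTC+2).
Hiro in UTC: 09:00-11:15, 11:30-14:00, 17:15-17:45, 19:30-21:15 (add 8h to convert from UTC-8).
Dana in UTC: 08:30-13:00, 16:30-21:00 (add 8h to convert from UTC-8).
Clara in UTC: 08:15-09:00, 11:30-16:30, 16:45-20:30, 20:45-22:00 (subtract 2h to convert from UTC+2).
Quinn in UTC: 09:15-18:15, 18:45-22:00 (add 8h to convert from UTC-8).
Wei in UTC: 11:30-14:30, 16:15-21:45 (subtract 2h to convert from UTC+2).
Hiro, Dana, and Quinn can make the full 09:30-11:00 slot — that's 3.

3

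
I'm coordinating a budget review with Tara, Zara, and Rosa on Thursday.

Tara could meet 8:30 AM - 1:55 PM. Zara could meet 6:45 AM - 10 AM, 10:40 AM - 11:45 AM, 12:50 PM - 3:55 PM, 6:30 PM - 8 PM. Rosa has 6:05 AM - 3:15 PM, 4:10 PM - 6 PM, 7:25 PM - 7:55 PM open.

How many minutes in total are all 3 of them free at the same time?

220

Tara ∩ Zara: 08:30-10:00, 10:40-11:45, 12:50-13:55.
Tara ∩ Zara ∩ Rosa: 08:30-10:00, 10:40-11:45, 12:50-13:55.
Summing the common windows: 90 + 65 + 65 = 220 minutes.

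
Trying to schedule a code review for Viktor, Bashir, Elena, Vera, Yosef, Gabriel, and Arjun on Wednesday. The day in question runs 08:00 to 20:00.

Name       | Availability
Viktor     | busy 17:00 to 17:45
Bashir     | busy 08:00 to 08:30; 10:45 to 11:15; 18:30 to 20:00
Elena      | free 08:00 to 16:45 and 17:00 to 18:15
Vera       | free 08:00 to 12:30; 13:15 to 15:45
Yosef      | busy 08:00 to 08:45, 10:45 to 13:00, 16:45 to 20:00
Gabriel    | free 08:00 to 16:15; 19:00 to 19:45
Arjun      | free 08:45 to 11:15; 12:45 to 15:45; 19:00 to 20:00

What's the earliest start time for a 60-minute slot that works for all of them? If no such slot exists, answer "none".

Viktor free: 08:00-17:00, 17:45-20:00 (invert busy blocks within the working day).
Bashir free: 08:30-10:45, 11:15-18:30 (invert busy blocks within the working day).
Elena free: 08:00-16:45, 17:00-18:15.
Vera free: 08:00-12:30, 13:15-15:45.
Yosef free: 08:45-10:45, 13:00-16:45 (invert busy blocks within the working day).
Gabriel free: 08:00-16:15, 19:00-19:45.
Arjun free: 08:45-11:15, 12:45-15:45, 19:00-20:00.
Viktor ∩ Bashir: 08:30-10:45, 11:15-17:00, 17:45-18:30.
Viktor ∩ Bashir ∩ Elena: 08:30-10:45, 11:15-16:45, 17:45-18:15.
Viktor ∩ Bashir ∩ Elena ∩ Vera: 08:30-10:45, 11:15-12:30, 13:15-15:45.
Viktor ∩ Bashir ∩ Elena ∩ Vera ∩ Yosef: 08:45-10:45, 13:15-15:45.
Viktor ∩ Bashir ∩ Elena ∩ Vera ∩ Yosef ∩ Gabriel: 08:45-10:45, 13:15-15:45.
Viktor ∩ Bashir ∩ Elena ∩ Vera ∩ Yosef ∩ Gabriel ∩ Arjun: 08:45-10:45, 13:15-15:45.
The first common window of at least 60 minutes is 08:45-10:45, so the earliest start is 08:45.

08:45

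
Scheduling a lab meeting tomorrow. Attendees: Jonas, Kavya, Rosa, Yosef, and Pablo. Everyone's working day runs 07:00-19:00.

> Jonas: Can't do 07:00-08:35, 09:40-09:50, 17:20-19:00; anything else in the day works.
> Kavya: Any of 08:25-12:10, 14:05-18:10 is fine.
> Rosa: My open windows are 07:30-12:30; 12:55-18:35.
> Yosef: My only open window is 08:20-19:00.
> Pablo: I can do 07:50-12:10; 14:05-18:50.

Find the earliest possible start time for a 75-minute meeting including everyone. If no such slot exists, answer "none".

09:50

Jonas free: 08:35-09:40, 09:50-17:20 (invert busy blocks within the working day).
Kavya free: 08:25-12:10, 14:05-18:10.
Rosa free: 07:30-12:30, 12:55-18:35.
Yosef free: 08:20-19:00.
Pablo free: 07:50-12:10, 14:05-18:50.
Jonas ∩ Kavya: 08:35-09:40, 09:50-12:10, 14:05-17:20.
Jonas ∩ Kavya ∩ Rosa: 08:35-09:40, 09:50-12:10, 14:05-17:20.
Jonas ∩ Kavya ∩ Rosa ∩ Yosef: 08:35-09:40, 09:50-12:10, 14:05-17:20.
Jonas ∩ Kavya ∩ Rosa ∩ Yosef ∩ Pablo: 08:35-09:40, 09:50-12:10, 14:05-17:20.
The first common window of at least 75 minutes is 09:50-12:10, so the earliest start is 09:50.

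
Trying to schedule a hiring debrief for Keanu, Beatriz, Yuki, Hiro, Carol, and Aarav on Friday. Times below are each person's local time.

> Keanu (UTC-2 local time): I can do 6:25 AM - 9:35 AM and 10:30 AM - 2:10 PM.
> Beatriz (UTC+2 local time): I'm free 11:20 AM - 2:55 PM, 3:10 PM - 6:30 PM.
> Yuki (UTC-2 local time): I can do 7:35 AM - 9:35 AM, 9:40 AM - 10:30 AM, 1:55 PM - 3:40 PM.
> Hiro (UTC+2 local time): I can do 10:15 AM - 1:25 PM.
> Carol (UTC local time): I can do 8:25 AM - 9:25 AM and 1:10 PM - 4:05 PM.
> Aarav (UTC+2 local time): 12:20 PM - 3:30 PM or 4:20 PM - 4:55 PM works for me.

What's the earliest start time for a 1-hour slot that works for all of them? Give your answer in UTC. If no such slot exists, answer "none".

none

Keanu in UTC: 08:25-11:35, 12:30-16:10 (add 2h to convert from UTC-2).
Beatriz in UTC: 09:20-12:55, 13:10-16:30 (subtract 2h to convert from UTC+2).
Yuki in UTC: 09:35-11:35, 11:40-12:30, 15:55-17:40 (add 2h to convert from UTC-2).
Hiro in UTC: 08:15-11:25 (subtract 2h to convert from UTC+2).
Carol in UTC: 08:25-09:25, 13:10-16:05.
Aarav in UTC: 10:20-13:30, 14:20-14:55 (subtract 2h to convert from UTC+2).
Keanu ∩ Beatriz: 09:20-11:35, 12:30-12:55, 13:10-16:10.
Keanu ∩ Beatriz ∩ Yuki: 09:35-11:35, 15:55-16:10.
Keanu ∩ Beatriz ∩ Yuki ∩ Hiro: 09:35-11:25.
Keanu ∩ Beatriz ∩ Yuki ∩ Hiro ∩ Carol: ∅.
Keanu ∩ Beatriz ∩ Yuki ∩ Hiro ∩ Carol ∩ Aarav: ∅.
There is no time when everyone is free.
No common window is at least 60 minutes long.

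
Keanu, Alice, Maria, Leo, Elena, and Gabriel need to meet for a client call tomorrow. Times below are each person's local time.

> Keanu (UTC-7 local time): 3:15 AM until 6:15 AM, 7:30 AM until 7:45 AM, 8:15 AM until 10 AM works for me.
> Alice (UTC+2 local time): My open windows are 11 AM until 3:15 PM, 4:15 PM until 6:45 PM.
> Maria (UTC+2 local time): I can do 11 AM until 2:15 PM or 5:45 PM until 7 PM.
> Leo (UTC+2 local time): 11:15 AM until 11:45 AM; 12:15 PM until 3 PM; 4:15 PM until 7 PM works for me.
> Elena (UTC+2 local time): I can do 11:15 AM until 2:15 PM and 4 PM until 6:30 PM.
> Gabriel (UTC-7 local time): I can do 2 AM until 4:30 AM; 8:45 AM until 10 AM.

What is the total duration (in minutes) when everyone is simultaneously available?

120

Keanu in UTC: 10:15-13:15, 14:30-14:45, 15:15-17:00 (add 7h to convert from UTC-7).
Alice in UTC: 09:00-13:15, 14:15-16:45 (subtract 2h to convert from UTC+2).
Maria in UTC: 09:00-12:15, 15:45-17:00 (subtract 2h to convert from UTC+2).
Leo in UTC: 09:15-09:45, 10:15-13:00, 14:15-17:00 (subtract 2h to convert from UTC+2).
Elena in UTC: 09:15-12:15, 14:00-16:30 (subtract 2h to convert from UTC+2).
Gabriel in UTC: 09:00-11:30, 15:45-17:00 (add 7h to convert from UTC-7).
Keanu ∩ Alice: 10:15-13:15, 14:30-14:45, 15:15-16:45.
Keanu ∩ Alice ∩ Maria: 10:15-12:15, 15:45-16:45.
Keanu ∩ Alice ∩ Maria ∩ Leo: 10:15-12:15, 15:45-16:45.
Keanu ∩ Alice ∩ Maria ∩ Leo ∩ Elena: 10:15-12:15, 15:45-16:30.
Keanu ∩ Alice ∩ Maria ∩ Leo ∩ Elena ∩ Gabriel: 10:15-11:30, 15:45-16:30.
Summing the common windows: 75 + 45 = 120 minutes.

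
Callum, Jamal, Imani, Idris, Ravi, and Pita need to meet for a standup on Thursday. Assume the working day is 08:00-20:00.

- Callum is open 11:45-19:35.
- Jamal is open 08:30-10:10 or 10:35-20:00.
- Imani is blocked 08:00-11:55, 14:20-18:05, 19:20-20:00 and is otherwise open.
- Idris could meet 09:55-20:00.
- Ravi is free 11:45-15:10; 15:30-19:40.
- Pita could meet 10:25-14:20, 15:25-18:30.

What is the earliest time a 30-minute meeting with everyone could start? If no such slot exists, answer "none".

Callum free: 11:45-19:35.
Jamal free: 08:30-10:10, 10:35-20:00.
Imani free: 11:55-14:20, 18:05-19:20 (invert busy blocks within the working day).
Idris free: 09:55-20:00.
Ravi free: 11:45-15:10, 15:30-19:40.
Pita free: 10:25-14:20, 15:25-18:30.
Callum ∩ Jamal: 11:45-19:35.
Callum ∩ Jamal ∩ Imani: 11:55-14:20, 18:05-19:20.
Callum ∩ Jamal ∩ Imani ∩ Idris: 11:55-14:20, 18:05-19:20.
Callum ∩ Jamal ∩ Imani ∩ Idris ∩ Ravi: 11:55-14:20, 18:05-19:20.
Callum ∩ Jamal ∩ Imani ∩ Idris ∩ Ravi ∩ Pita: 11:55-14:20, 18:05-18:30.
The first common window of at least 30 minutes is 11:55-14:20, so the earliest start is 11:55.

11:55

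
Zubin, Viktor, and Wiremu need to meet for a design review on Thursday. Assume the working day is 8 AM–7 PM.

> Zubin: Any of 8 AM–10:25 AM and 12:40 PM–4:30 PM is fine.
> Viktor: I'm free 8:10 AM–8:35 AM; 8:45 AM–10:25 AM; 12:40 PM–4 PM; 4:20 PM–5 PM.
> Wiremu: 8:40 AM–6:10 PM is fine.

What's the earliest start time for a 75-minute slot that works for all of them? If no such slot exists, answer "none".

Zubin ∩ Viktor: 08:10-08:35, 08:45-10:25, 12:40-16:00, 16:20-16:30.
Zubin ∩ Viktor ∩ Wiremu: 08:45-10:25, 12:40-16:00, 16:20-16:30.
The first common window of at least 75 minutes is 08:45-10:25, so the earliest start is 08:45.

08:45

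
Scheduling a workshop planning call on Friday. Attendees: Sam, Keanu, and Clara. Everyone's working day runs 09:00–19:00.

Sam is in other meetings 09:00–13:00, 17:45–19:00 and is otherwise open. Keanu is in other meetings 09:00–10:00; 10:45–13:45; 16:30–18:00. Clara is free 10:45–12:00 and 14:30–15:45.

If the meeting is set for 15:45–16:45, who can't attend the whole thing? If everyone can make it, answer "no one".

Sam free: 13:00-17:45 (invert busy blocks within the working day).
Keanu free: 10:00-10:45, 13:45-16:30, 18:00-19:00 (invert busy blocks within the working day).
Clara free: 10:45-12:00, 14:30-15:45.
Sam: free for 15:45-16:45. Keanu: not fully free for 15:45-16:45. Clara: not fully free for 15:45-16:45.

Clara, Keanu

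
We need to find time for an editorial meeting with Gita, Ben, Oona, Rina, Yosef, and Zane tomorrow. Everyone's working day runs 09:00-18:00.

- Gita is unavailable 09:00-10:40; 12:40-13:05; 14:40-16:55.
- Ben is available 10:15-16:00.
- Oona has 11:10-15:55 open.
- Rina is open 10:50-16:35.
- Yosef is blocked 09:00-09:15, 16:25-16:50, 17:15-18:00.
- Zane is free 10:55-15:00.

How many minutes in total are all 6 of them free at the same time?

185

Gita free: 10:40-12:40, 13:05-14:40, 16:55-18:00 (invert busy blocks within the working day).
Ben free: 10:15-16:00.
Oona free: 11:10-15:55.
Rina free: 10:50-16:35.
Yosef free: 09:15-16:25, 16:50-17:15 (invert busy blocks within the working day).
Zane free: 10:55-15:00.
Gita ∩ Ben: 10:40-12:40, 13:05-14:40.
Gita ∩ Ben ∩ Oona: 11:10-12:40, 13:05-14:40.
Gita ∩ Ben ∩ Oona ∩ Rina: 11:10-12:40, 13:05-14:40.
Gita ∩ Ben ∩ Oona ∩ Rina ∩ Yosef: 11:10-12:40, 13:05-14:40.
Gita ∩ Ben ∩ Oona ∩ Rina ∩ Yosef ∩ Zane: 11:10-12:40, 13:05-14:40.
Summing the common windows: 90 + 95 = 185 minutes.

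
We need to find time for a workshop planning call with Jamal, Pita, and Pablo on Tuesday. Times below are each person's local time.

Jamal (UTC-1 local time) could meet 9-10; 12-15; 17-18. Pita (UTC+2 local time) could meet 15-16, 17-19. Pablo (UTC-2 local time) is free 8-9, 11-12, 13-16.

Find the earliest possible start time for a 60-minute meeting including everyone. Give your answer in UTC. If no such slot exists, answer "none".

13:00

Jamal in UTC: 10:00-11:00, 13:00-16:00, 18:00-19:00 (add 1h to convert from UTC-1).
Pita in UTC: 13:00-14:00, 15:00-17:00 (subtract 2h to convert from UTC+2).
Pablo in UTC: 10:00-11:00, 13:00-14:00, 15:00-18:00 (add 2h to convert from UTC-2).
Jamal ∩ Pita: 13:00-14:00, 15:00-16:00.
Jamal ∩ Pita ∩ Pablo: 13:00-14:00, 15:00-16:00.
The first common window of at least 60 minutes is 13:00-14:00, so the earliest start is 13:00.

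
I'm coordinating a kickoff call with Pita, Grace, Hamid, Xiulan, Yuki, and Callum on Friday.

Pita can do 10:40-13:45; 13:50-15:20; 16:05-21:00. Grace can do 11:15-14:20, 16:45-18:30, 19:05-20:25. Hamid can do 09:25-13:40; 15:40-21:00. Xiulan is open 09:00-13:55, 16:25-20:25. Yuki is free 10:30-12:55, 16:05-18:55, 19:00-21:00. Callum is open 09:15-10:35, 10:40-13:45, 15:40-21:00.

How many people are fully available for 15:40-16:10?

2

Hamid and Callum can make the full 15:40-16:10 slot — that's 2.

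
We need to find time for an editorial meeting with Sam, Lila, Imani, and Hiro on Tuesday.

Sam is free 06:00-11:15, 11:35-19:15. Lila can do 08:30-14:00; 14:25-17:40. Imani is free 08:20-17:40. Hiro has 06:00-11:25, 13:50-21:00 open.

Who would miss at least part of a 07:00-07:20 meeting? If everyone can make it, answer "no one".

Sam: free for 07:00-07:20. Lila: not fully free for 07:00-07:20. Imani: not fully free for 07:00-07:20. Hiro: free for 07:00-07:20.

Imani, Lila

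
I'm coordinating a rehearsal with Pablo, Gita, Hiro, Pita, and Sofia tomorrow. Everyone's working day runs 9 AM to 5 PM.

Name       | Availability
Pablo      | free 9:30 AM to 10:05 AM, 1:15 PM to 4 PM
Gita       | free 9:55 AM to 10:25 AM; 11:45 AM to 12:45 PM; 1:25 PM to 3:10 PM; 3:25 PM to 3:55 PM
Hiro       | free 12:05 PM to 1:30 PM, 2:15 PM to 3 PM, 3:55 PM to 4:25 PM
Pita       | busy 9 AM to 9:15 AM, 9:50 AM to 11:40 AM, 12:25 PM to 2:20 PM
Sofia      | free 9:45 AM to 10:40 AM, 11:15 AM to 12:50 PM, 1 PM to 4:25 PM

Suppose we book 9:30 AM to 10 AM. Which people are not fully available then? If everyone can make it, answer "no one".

Gita, Hiro, Pita, Sofia

Pablo free: 09:30-10:05, 13:15-16:00.
Gita free: 09:55-10:25, 11:45-12:45, 13:25-15:10, 15:25-15:55.
Hiro free: 12:05-13:30, 14:15-15:00, 15:55-16:25.
Pita free: 09:15-09:50, 11:40-12:25, 14:20-17:00 (invert busy blocks within the working day).
Sofia free: 09:45-10:40, 11:15-12:50, 13:00-16:25.
Pablo: free for 09:30-10:00. Gita: not fully free for 09:30-10:00. Hiro: not fully free for 09:30-10:00. Pita: not fully free for 09:30-10:00. Sofia: not fully free for 09:30-10:00.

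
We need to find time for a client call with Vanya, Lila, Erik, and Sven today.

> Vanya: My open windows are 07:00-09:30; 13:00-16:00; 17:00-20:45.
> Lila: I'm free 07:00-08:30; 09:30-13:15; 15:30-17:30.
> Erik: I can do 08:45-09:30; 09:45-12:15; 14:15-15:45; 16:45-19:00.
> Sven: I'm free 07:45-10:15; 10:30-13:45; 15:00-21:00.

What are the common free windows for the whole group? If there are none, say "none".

15:30-15:45, 17:00-17:30

Vanya ∩ Lila: 07:00-08:30, 13:00-13:15, 15:30-16:00, 17:00-17:30.
Vanya ∩ Lila ∩ Erik: 15:30-15:45, 17:00-17:30.
Vanya ∩ Lila ∩ Erik ∩ Sven: 15:30-15:45, 17:00-17:30.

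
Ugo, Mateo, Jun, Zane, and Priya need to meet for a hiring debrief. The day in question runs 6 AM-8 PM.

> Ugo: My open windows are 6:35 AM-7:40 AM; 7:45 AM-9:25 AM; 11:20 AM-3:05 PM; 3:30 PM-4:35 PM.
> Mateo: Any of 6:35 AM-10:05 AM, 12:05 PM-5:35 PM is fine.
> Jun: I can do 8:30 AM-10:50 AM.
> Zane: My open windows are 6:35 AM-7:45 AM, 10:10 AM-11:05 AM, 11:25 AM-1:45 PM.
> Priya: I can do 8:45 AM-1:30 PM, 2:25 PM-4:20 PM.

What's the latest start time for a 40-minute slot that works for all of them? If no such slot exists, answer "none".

none

Ugo ∩ Mateo: 06:35-07:40, 07:45-09:25, 12:05-15:05, 15:30-16:35.
Ugo ∩ Mateo ∩ Jun: 08:30-09:25.
Ugo ∩ Mateo ∩ Jun ∩ Zane: ∅.
Ugo ∩ Mateo ∩ Jun ∩ Zane ∩ Priya: ∅.
There is no time when everyone is free.
No common window is at least 40 minutes long.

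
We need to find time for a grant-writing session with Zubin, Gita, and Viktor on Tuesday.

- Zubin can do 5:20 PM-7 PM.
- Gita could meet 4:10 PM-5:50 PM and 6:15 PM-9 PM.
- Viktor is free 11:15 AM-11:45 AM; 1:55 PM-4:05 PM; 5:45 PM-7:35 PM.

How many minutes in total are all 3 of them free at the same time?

50

Zubin ∩ Gita: 17:20-17:50, 18:15-19:00.
Zubin ∩ Gita ∩ Viktor: 17:45-17:50, 18:15-19:00.
Summing the common windows: 5 + 45 = 50 minutes.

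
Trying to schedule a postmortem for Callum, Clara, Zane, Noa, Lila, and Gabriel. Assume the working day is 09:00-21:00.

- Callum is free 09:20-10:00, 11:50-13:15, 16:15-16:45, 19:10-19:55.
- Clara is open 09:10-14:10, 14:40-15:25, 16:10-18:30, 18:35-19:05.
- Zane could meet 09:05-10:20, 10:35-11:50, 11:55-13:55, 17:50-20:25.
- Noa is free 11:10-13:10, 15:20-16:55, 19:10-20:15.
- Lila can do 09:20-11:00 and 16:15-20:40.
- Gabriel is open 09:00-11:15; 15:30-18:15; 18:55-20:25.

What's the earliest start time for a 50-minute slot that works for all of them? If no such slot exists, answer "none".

Callum ∩ Clara: 09:20-10:00, 11:50-13:15, 16:15-16:45.
Callum ∩ Clara ∩ Zane: 09:20-10:00, 11:55-13:15.
Callum ∩ Clara ∩ Zane ∩ Noa: 11:55-13:10.
Callum ∩ Clara ∩ Zane ∩ Noa ∩ Lila: ∅.
Callum ∩ Clara ∩ Zane ∩ Noa ∩ Lila ∩ Gabriel: ∅.
There is no time when everyone is free.
No common window is at least 50 minutes long.

none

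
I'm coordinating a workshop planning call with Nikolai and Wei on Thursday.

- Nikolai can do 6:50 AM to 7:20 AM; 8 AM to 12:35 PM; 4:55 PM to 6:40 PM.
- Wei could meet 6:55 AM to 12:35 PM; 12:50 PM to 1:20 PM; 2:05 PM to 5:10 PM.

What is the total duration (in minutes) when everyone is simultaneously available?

315

Nikolai ∩ Wei: 06:55-07:20, 08:00-12:35, 16:55-17:10.
So the common availability across everyone is 06:55-07:20, 08:00-12:35, 16:55-17:10.
Summing the common windows: 25 + 275 + 15 = 315 minutes.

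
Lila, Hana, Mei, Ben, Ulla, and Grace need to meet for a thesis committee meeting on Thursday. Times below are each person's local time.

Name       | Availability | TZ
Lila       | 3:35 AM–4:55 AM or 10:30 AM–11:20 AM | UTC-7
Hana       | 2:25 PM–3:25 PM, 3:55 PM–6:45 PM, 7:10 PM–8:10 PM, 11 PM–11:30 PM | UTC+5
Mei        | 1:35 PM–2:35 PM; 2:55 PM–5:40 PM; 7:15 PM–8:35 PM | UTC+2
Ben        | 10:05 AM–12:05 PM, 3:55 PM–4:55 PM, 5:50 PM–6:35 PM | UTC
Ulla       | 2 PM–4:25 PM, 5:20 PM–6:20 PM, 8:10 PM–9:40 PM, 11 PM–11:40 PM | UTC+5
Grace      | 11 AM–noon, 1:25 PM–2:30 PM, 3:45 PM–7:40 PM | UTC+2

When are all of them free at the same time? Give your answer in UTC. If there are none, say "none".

none

Lila in UTC: 10:35-11:55, 17:30-18:20 (add 7h to convert from UTC-7).
Hana in UTC: 09:25-10:25, 10:55-13:45, 14:10-15:10, 18:00-18:30 (subtract 5h to convert from UTC+5).
Mei in UTC: 11:35-12:35, 12:55-15:40, 17:15-18:35 (subtract 2h to convert from UTC+2).
Ben in UTC: 10:05-12:05, 15:55-16:55, 17:50-18:35.
Ulla in UTC: 09:00-11:25, 12:20-13:20, 15:10-16:40, 18:00-18:40 (subtract 5h to convert from UTC+5).
Grace in UTC: 09:00-10:00, 11:25-12:30, 13:45-17:40 (subtract 2h to convert from UTC+2).
Lila ∩ Hana: 10:55-11:55, 18:00-18:20.
Lila ∩ Hana ∩ Mei: 11:35-11:55, 18:00-18:20.
Lila ∩ Hana ∩ Mei ∩ Ben: 11:35-11:55, 18:00-18:20.
Lila ∩ Hana ∩ Mei ∩ Ben ∩ Ulla: 18:00-18:20.
Lila ∩ Hana ∩ Mei ∩ Ben ∩ Ulla ∩ Grace: ∅.
There is no time when everyone is free.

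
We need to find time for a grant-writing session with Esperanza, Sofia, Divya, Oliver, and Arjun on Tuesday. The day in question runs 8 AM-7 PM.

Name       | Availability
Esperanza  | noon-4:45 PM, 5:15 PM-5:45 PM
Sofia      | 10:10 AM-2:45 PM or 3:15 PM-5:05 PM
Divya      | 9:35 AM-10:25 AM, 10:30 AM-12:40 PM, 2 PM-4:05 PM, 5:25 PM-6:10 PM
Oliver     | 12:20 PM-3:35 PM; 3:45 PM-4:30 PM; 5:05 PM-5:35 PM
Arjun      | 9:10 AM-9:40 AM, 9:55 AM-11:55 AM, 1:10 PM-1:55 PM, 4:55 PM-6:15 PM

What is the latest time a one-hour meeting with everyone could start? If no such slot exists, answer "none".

none

Esperanza ∩ Sofia: 12:00-14:45, 15:15-16:45.
Esperanza ∩ Sofia ∩ Divya: 12:00-12:40, 14:00-14:45, 15:15-16:05.
Esperanza ∩ Sofia ∩ Divya ∩ Oliver: 12:20-12:40, 14:00-14:45, 15:15-15:35, 15:45-16:05.
Esperanza ∩ Sofia ∩ Divya ∩ Oliver ∩ Arjun: ∅.
There is no time when everyone is free.
No common window is at least 60 minutes long.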